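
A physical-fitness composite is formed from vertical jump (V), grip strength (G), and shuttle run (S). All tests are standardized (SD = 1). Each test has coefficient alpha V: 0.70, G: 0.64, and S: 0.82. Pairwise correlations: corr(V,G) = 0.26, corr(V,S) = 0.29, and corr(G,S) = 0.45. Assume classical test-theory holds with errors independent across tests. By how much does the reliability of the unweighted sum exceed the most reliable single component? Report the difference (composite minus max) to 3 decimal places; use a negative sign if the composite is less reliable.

0.012

Var(sum) = 3 + 2 = 5; true-score variance = 2.16 + 2 = 4.16; composite reliability = 0.8320.
Max component reliability = 0.8200.
Difference = 0.8320 − 0.8200 = 0.012.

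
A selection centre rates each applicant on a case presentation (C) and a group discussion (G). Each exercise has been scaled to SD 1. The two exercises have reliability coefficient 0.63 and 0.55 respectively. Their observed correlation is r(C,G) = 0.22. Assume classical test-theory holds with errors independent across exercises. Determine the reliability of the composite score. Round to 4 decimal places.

Var(C+G) = 2 + 2·[0.22] = 2 + 0.44 = 2.44.
Under uncorrelated errors the observed covariances equal the true-score covariances, so only the own-variance terms attenuate.
True-score variance = [0.63 + 0.55] + 0.44 = 1.18 + 0.44 = 1.62.
Reliability = 1.62 / 2.44 = 0.6639.

0.6639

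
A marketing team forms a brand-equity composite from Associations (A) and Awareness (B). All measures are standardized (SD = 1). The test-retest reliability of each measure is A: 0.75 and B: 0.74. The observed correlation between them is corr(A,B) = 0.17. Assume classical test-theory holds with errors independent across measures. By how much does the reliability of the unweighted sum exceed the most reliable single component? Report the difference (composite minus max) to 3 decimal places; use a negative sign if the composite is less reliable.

0.032

Var(sum) = 2 + 0.34 = 2.34; true-score variance = 1.49 + 0.34 = 1.83; composite reliability = 0.7821.
Max component reliability = 0.7500.
Difference = 0.7821 − 0.7500 = 0.032.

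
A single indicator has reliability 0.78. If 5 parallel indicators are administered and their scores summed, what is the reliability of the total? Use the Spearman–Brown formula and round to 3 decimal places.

0.947

ρ_k = kρ / (1 + (k−1)ρ) = 5·0.78 / (1 + 4·0.78) = 3.900 / 4.120 = 0.947.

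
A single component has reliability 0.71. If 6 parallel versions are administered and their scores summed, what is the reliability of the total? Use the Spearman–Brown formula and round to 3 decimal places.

ρ_k = kρ / (1 + (k−1)ρ) = 6·0.71 / (1 + 5·0.71) = 4.260 / 4.550 = 0.936.

0.936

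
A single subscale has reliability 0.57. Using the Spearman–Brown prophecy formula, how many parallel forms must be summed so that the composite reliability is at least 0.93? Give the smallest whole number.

11

k ≥ ρ*(1−ρ₁)/(ρ₁(1−ρ*)) = 0.93·0.43 / (0.57·0.07) = 10.023.
Smallest integer k = 11.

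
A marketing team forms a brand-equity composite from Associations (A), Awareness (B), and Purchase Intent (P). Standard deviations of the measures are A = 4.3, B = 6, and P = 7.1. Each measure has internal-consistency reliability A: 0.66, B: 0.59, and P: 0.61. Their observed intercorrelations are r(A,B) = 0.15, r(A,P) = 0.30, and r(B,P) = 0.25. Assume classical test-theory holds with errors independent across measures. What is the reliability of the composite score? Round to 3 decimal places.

Var(A+B+P) = 4.3² + 6² + 7.1² + 2·[4.3·6·0.15 + 4.3·7.1·0.30 + 6·7.1·0.25] = 104.9 + 47.358 = 152.258.
Under uncorrelated errors the observed covariances equal the true-score covariances, so only the own-variance terms attenuate.
True-score variance = [4.3²·0.66 + 6²·0.59 + 7.1²·0.61] + 47.358 = 64.1935 + 47.358 = 111.551.
Reliability = 111.551 / 152.258 = 0.733.

0.733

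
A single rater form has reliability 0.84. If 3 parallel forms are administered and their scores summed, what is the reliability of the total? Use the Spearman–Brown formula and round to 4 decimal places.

ρ_k = kρ / (1 + (k−1)ρ) = 3·0.84 / (1 + 2·0.84) = 2.520 / 2.680 = 0.9403.

0.9403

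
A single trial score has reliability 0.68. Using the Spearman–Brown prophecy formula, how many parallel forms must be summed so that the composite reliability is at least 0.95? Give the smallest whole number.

k ≥ ρ*(1−ρ₁)/(ρ₁(1−ρ*)) = 0.95·0.32 / (0.68·0.05) = 8.941.
Smallest integer k = 9.

9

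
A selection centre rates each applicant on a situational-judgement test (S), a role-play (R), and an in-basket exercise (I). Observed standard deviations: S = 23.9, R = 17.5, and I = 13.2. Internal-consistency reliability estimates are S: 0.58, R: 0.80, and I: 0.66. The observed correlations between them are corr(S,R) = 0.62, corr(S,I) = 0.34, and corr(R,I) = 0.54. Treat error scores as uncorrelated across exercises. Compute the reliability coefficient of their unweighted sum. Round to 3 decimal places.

Var(S+R+I) = 23.9² + 17.5² + 13.2² + 2·[23.9·17.5·0.62 + 23.9·13.2·0.34 + 17.5·13.2·0.54] = 1051.7 + 982.636 = 2034.34.
Because errors are independent across components, Cov(Tᵢ,Tⱼ) = Cov(Xᵢ,Xⱼ); the off-diagonal part of the true-score variance is the same as above.
True-score variance = [23.9²·0.58 + 17.5²·0.80 + 13.2²·0.66] + 982.636 = 691.3 + 982.636 = 1673.94.
Reliability = 1673.94 / 2034.34 = 0.823.

0.823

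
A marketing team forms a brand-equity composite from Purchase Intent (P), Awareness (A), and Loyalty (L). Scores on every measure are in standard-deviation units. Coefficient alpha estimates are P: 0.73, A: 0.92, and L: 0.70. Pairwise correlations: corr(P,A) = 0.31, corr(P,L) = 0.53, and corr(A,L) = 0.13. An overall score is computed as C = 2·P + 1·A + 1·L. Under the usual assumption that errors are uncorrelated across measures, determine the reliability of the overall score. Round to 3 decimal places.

Var(C) = 2² + 1 + 1 + 2·[2·0.31 + 2·0.53 + 0.13] = 6 + 3.62 = 9.62.
With uncorrelated errors the cross-covariances are all true-score covariance, so they carry over unchanged; only the diagonal terms shrink to ρᵢσᵢ².
True-score variance = [2²·0.73 + 0.92 + 0.70] + 3.62 = 4.54 + 3.62 = 8.16.
Reliability = 8.16 / 9.62 = 0.848.

0.848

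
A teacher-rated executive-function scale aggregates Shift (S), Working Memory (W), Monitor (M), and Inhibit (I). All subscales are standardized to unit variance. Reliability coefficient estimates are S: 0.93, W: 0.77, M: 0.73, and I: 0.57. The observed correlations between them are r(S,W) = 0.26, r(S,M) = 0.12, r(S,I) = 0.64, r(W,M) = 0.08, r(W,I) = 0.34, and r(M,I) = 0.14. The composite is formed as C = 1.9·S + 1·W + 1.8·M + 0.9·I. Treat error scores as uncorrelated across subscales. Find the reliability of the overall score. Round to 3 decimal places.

Var(C) = 1.9² + 1 + 1.8² + 0.9² + 2·[1.9·0.26 + 3.42·0.12 + 1.71·0.64 + 1.8·0.08 + 0.9·0.34 + 1.62·0.14] = 8.66 + 5.3512 = 14.0112.
Under uncorrelated errors the observed covariances equal the true-score covariances, so only the own-variance terms attenuate.
True-score variance = [1.9²·0.93 + 0.77 + 1.8²·0.73 + 0.9²·0.57] + 5.3512 = 6.9542 + 5.3512 = 12.3054.
Reliability = 12.3054 / 14.0112 = 0.878.

0.878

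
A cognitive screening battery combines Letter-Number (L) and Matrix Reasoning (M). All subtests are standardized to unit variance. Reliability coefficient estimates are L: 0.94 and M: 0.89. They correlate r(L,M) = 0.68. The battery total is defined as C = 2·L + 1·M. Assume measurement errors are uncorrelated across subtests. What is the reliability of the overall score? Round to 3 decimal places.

0.955

Var(C) = 2² + 1 + 2·[2·0.68] = 5 + 2.72 = 7.72.
Because errors are independent across components, Cov(Tᵢ,Tⱼ) = Cov(Xᵢ,Xⱼ); the off-diagonal part of the true-score variance is the same as above.
True-score variance = [2²·0.94 + 0.89] + 2.72 = 4.65 + 2.72 = 7.37.
Reliability = 7.37 / 7.72 = 0.955.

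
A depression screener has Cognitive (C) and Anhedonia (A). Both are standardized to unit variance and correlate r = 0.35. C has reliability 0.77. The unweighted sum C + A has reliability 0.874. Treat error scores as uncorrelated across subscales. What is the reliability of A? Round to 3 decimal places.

0.890

Var(C+A) = 2 + 2·0.35 = 2.700.
True-score variance = ρ_C + ρ_A + 2·0.35, so 0.874 = (0.77 + ρ_A + 0.70) / 2.700.
ρ_A = 0.874·2.700 − 0.77 − 0.70 = 0.890.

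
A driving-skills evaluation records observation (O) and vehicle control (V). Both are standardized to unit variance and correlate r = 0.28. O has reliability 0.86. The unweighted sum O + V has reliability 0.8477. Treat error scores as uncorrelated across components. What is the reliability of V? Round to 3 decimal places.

0.750

Var(O+V) = 2 + 2·0.28 = 2.560.
True-score variance = ρ_O + ρ_V + 2·0.28, so 0.8477 = (0.86 + ρ_V + 0.56) / 2.560.
ρ_V = 0.8477·2.560 − 0.86 − 0.56 = 0.750.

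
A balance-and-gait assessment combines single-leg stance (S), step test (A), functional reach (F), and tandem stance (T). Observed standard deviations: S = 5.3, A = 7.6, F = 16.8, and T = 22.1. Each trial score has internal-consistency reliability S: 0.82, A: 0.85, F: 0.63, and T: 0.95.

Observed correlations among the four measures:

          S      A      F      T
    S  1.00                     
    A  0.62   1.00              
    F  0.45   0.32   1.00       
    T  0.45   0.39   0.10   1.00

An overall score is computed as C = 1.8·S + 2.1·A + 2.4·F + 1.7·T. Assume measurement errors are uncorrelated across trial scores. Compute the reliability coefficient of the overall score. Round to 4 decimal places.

0.8660

Var(C) = 1.8²·5.3² + 2.1²·7.6² + 2.4²·16.8² + 1.7²·22.1² + 2·[3.78·5.3·7.6·0.62 + 4.32·5.3·16.8·0.45 + 3.06·5.3·22.1·0.45 + 5.04·7.6·16.8·0.32 + 3.57·7.6·22.1·0.39 + 4.08·16.8·22.1·0.10] = 3382.94 + 2040.07 = 5423.01.
Because errors are independent across components, Cov(Tᵢ,Tⱼ) = Cov(Xᵢ,Xⱼ); the off-diagonal part of the true-score variance is the same as above.
True-score variance = [1.8²·5.3²·0.82 + 2.1²·7.6²·0.85 + 2.4²·16.8²·0.63 + 1.7²·22.1²·0.95] + 2040.07 = 2656.27 + 2040.07 = 4696.34.
Reliability = 4696.34 / 5423.01 = 0.8660.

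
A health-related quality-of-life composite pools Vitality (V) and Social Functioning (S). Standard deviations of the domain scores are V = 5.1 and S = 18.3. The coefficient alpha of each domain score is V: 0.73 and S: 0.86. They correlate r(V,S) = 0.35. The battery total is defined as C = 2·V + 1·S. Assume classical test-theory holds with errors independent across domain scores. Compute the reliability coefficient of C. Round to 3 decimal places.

Var(C) = 2²·5.1² + 18.3² + 2·[2·5.1·18.3·0.35] = 438.93 + 130.662 = 569.592.
Because errors are independent across components, Cov(Tᵢ,Tⱼ) = Cov(Xᵢ,Xⱼ); the off-diagonal part of the true-score variance is the same as above.
True-score variance = [2²·5.1²·0.73 + 18.3²·0.86] + 130.662 = 363.955 + 130.662 = 494.617.
Reliability = 494.617 / 569.592 = 0.868.

0.868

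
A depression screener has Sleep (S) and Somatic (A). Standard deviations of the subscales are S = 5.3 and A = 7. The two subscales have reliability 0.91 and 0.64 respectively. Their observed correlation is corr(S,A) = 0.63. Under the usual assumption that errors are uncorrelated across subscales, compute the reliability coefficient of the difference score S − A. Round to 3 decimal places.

Var(S−A) = 5.3² + 7² − 2·5.3·7·0.63 = 77.09 − 46.746 = 30.344.
Under uncorrelated errors the observed covariances equal the true-score covariances, so only the own-variance terms attenuate.
True-score variance = [5.3²·0.91 + 7²·0.64] − 46.746 = 56.9219 − 46.746 = 10.1759.
Reliability = 10.1759 / 30.344 = 0.335.

0.335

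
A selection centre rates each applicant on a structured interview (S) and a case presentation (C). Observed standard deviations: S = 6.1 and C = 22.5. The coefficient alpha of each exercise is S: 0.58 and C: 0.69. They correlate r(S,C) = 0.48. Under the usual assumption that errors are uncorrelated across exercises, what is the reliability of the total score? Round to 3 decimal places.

Var(S+C) = 6.1² + 22.5² + 2·[6.1·22.5·0.48] = 543.46 + 131.76 = 675.22.
With uncorrelated errors the cross-covariances are all true-score covariance, so they carry over unchanged; only the diagonal terms shrink to ρᵢσᵢ².
True-score variance = [6.1²·0.58 + 22.5²·0.69] + 131.76 = 370.894 + 131.76 = 502.654.
Reliability = 502.654 / 675.22 = 0.744.

0.744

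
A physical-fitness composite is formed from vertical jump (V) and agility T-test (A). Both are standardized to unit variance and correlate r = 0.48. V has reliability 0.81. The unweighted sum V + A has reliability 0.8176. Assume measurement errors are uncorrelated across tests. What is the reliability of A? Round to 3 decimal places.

0.650

Var(V+A) = 2 + 2·0.48 = 2.960.
True-score variance = ρ_V + ρ_A + 2·0.48, so 0.8176 = (0.81 + ρ_A + 0.96) / 2.960.
ρ_A = 0.8176·2.960 − 0.81 − 0.96 = 0.650.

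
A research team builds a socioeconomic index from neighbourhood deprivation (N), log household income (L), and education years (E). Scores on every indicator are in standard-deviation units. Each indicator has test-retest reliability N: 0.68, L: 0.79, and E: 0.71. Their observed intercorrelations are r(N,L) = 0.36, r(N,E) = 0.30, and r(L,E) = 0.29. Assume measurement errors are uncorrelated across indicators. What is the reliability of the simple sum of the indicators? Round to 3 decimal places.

0.833

Var(N+L+E) = 3 + 2·[0.36 + 0.30 + 0.29] = 3 + 1.9 = 4.9.
Under uncorrelated errors the observed covariances equal the true-score covariances, so only the own-variance terms attenuate.
True-score variance = [0.68 + 0.79 + 0.71] + 1.9 = 2.18 + 1.9 = 4.08.
Reliability = 4.08 / 4.9 = 0.833.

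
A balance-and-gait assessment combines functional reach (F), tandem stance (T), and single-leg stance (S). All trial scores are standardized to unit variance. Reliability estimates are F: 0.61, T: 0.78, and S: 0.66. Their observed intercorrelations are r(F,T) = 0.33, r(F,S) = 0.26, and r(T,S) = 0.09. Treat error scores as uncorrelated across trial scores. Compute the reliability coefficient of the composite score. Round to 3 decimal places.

Var(F+T+S) = 3 + 2·[0.33 + 0.26 + 0.09] = 3 + 1.36 = 4.36.
Because errors are independent across components, Cov(Tᵢ,Tⱼ) = Cov(Xᵢ,Xⱼ); the off-diagonal part of the true-score variance is the same as above.
True-score variance = [0.61 + 0.78 + 0.66] + 1.36 = 2.05 + 1.36 = 3.41.
Reliability = 3.41 / 4.36 = 0.782.

0.782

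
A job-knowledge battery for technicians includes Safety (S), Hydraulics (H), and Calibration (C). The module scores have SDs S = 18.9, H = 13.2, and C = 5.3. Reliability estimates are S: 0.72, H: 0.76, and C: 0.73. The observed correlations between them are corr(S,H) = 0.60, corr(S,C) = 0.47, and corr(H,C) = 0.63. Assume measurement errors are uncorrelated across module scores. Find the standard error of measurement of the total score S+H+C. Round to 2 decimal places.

12.22

Var(total) = 559.54 + 481.685 = 1041.23.
True-score variance = 410.119 + 481.685 = 891.805, so reliability = 0.8565.
Error variance = 1041.23 − 891.805 = 149.421; SEM = √149.421 = 12.22.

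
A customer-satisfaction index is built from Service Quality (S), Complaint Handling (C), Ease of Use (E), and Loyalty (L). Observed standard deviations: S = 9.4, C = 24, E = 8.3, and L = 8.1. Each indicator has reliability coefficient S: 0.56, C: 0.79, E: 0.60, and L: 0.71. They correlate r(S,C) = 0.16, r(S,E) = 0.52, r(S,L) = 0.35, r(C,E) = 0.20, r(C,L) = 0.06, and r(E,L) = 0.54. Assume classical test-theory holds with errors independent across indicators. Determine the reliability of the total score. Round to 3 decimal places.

Var(S+C+E+L) = 9.4² + 24² + 8.3² + 8.1² + 2·[9.4·24·0.16 + 9.4·8.3·0.52 + 9.4·8.1·0.35 + 24·8.3·0.20 + 24·8.1·0.06 + 8.3·8.1·0.54] = 798.86 + 382.247 = 1181.11.
Because errors are independent across components, Cov(Tᵢ,Tⱼ) = Cov(Xᵢ,Xⱼ); the off-diagonal part of the true-score variance is the same as above.
True-score variance = [9.4²·0.56 + 24²·0.79 + 8.3²·0.60 + 8.1²·0.71] + 382.247 = 592.439 + 382.247 = 974.686.
Reliability = 974.686 / 1181.11 = 0.825.

0.825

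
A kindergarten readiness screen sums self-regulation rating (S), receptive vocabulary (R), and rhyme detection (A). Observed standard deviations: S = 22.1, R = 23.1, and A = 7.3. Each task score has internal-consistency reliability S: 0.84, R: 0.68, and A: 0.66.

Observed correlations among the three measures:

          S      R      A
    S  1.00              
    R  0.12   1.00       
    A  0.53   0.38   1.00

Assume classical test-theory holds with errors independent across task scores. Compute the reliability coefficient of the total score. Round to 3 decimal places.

Var(S+R+A) = 22.1² + 23.1² + 7.3² + 2·[22.1·23.1·0.12 + 22.1·7.3·0.53 + 23.1·7.3·0.38] = 1075.31 + 421.691 = 1497.
Because errors are independent across components, Cov(Tᵢ,Tⱼ) = Cov(Xᵢ,Xⱼ); the off-diagonal part of the true-score variance is the same as above.
True-score variance = [22.1²·0.84 + 23.1²·0.68 + 7.3²·0.66] + 421.691 = 808.291 + 421.691 = 1229.98.
Reliability = 1229.98 / 1497 = 0.822.

0.822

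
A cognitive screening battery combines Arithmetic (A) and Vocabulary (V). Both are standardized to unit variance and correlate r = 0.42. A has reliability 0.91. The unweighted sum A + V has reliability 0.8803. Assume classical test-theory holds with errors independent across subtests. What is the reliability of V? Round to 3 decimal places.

Var(A+V) = 2 + 2·0.42 = 2.840.
True-score variance = ρ_A + ρ_V + 2·0.42, so 0.8803 = (0.91 + ρ_V + 0.84) / 2.840.
ρ_V = 0.8803·2.840 − 0.91 − 0.84 = 0.750.

0.750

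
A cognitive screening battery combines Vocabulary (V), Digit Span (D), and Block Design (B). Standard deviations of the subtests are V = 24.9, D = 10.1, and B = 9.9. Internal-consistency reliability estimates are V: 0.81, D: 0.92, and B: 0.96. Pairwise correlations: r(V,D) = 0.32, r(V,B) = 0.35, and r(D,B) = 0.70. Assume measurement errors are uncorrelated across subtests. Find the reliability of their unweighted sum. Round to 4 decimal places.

Var(V+D+B) = 24.9² + 10.1² + 9.9² + 2·[24.9·10.1·0.32 + 24.9·9.9·0.35 + 10.1·9.9·0.70] = 820.03 + 473.497 = 1293.53.
Under uncorrelated errors the observed covariances equal the true-score covariances, so only the own-variance terms attenuate.
True-score variance = [24.9²·0.81 + 10.1²·0.92 + 9.9²·0.96] + 473.497 = 690.147 + 473.497 = 1163.64.
Reliability = 1163.64 / 1293.53 = 0.8996.

0.8996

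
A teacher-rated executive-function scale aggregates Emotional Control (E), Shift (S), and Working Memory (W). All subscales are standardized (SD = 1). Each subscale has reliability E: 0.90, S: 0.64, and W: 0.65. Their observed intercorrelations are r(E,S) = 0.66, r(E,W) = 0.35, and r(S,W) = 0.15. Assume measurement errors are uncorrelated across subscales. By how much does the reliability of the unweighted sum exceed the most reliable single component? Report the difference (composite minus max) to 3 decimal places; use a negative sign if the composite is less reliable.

-0.052

Var(sum) = 3 + 2.32 = 5.32; true-score variance = 2.19 + 2.32 = 4.51; composite reliability = 0.8477.
Max component reliability = 0.9000.
Difference = 0.8477 − 0.9000 = -0.052.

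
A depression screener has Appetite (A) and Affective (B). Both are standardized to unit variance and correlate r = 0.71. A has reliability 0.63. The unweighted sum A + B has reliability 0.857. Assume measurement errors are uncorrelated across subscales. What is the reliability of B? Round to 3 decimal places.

0.881

Var(A+B) = 2 + 2·0.71 = 3.420.
True-score variance = ρ_A + ρ_B + 2·0.71, so 0.857 = (0.63 + ρ_B + 1.42) / 3.420.
ρ_B = 0.857·3.420 − 0.63 − 1.42 = 0.881.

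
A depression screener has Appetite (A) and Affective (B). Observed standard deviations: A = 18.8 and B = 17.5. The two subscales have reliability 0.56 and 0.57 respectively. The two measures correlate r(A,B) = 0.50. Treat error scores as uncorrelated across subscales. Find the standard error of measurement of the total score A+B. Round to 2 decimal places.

Var(total) = 659.69 + 329 = 988.69.
True-score variance = 372.489 + 329 = 701.489, so reliability = 0.7095.
Error variance = 988.69 − 701.489 = 287.201; SEM = √287.201 = 16.95.

16.95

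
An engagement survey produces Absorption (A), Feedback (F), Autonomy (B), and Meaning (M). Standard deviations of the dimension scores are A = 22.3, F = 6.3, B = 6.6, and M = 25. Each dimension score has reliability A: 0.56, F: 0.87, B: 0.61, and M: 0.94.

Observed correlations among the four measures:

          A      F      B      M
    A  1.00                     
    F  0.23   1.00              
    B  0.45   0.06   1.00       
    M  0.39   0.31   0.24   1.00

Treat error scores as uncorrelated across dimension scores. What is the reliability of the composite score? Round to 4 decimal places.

Var(A+F+B+M) = 22.3² + 6.3² + 6.6² + 25² + 2·[22.3·6.3·0.23 + 22.3·6.6·0.45 + 22.3·25·0.39 + 6.3·6.6·0.06 + 6.3·25·0.31 + 6.6·25·0.24] = 1205.54 + 813.777 = 2019.32.
Because errors are independent across components, Cov(Tᵢ,Tⱼ) = Cov(Xᵢ,Xⱼ); the off-diagonal part of the true-score variance is the same as above.
True-score variance = [22.3²·0.56 + 6.3²·0.87 + 6.6²·0.61 + 25²·0.94] + 813.777 = 927.084 + 813.777 = 1740.86.
Reliability = 1740.86 / 2019.32 = 0.8621.

0.8621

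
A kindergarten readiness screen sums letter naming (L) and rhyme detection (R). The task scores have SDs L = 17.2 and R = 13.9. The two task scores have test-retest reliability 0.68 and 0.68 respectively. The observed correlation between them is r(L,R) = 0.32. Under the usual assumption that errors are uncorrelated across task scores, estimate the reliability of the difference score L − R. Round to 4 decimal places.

Var(L−R) = 17.2² + 13.9² − 2·17.2·13.9·0.32 = 489.05 − 153.011 = 336.039.
Under uncorrelated errors the observed covariances equal the true-score covariances, so only the own-variance terms attenuate.
True-score variance = [17.2²·0.68 + 13.9²·0.68] − 153.011 = 332.554 − 153.011 = 179.543.
Reliability = 179.543 / 336.039 = 0.5343.

0.5343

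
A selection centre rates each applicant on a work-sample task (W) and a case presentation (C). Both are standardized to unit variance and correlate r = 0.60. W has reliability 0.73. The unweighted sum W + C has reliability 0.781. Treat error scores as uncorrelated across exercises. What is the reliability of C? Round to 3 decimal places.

Var(W+C) = 2 + 2·0.60 = 3.200.
True-score variance = ρ_W + ρ_C + 2·0.60, so 0.781 = (0.73 + ρ_C + 1.20) / 3.200.
ρ_C = 0.781·3.200 − 0.73 − 1.20 = 0.569.

0.569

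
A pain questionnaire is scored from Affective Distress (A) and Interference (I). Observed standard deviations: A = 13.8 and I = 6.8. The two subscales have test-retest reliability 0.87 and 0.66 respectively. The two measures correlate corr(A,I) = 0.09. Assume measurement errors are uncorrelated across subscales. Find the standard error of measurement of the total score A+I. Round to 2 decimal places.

6.36

Var(total) = 236.68 + 16.8912 = 253.571.
True-score variance = 196.201 + 16.8912 = 213.092, so reliability = 0.8404.
Error variance = 253.571 − 213.092 = 40.4788; SEM = √40.4788 = 6.36.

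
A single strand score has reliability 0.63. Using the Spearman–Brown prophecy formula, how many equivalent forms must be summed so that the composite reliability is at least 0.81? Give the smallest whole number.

3

k ≥ ρ*(1−ρ₁)/(ρ₁(1−ρ*)) = 0.81·0.37 / (0.63·0.19) = 2.504.
Smallest integer k = 3.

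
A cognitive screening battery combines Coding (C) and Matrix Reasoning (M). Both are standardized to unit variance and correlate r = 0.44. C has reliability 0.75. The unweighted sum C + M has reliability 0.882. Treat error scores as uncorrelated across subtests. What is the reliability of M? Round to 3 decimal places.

0.910

Var(C+M) = 2 + 2·0.44 = 2.880.
True-score variance = ρ_C + ρ_M + 2·0.44, so 0.882 = (0.75 + ρ_M + 0.88) / 2.880.
ρ_M = 0.882·2.880 − 0.75 − 0.88 = 0.910.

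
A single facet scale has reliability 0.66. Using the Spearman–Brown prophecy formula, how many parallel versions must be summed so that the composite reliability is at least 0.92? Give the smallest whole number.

k ≥ ρ*(1−ρ₁)/(ρ₁(1−ρ*)) = 0.92·0.34 / (0.66·0.08) = 5.924.
Smallest integer k = 6.

6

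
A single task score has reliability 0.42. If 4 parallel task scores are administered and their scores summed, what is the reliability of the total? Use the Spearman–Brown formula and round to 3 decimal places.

ρ_k = kρ / (1 + (k−1)ρ) = 4·0.42 / (1 + 3·0.42) = 1.680 / 2.260 = 0.743.

0.743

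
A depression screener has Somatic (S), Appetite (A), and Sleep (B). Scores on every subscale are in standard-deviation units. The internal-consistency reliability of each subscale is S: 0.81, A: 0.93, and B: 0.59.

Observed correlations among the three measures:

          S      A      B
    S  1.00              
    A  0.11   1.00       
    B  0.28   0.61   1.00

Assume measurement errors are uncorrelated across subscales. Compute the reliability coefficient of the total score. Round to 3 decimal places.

Var(S+A+B) = 3 + 2·[0.11 + 0.28 + 0.61] = 3 + 2 = 5.
Because errors are independent across components, Cov(Tᵢ,Tⱼ) = Cov(Xᵢ,Xⱼ); the off-diagonal part of the true-score variance is the same as above.
True-score variance = [0.81 + 0.93 + 0.59] + 2 = 2.33 + 2 = 4.33.
Reliability = 4.33 / 5 = 0.866.

0.866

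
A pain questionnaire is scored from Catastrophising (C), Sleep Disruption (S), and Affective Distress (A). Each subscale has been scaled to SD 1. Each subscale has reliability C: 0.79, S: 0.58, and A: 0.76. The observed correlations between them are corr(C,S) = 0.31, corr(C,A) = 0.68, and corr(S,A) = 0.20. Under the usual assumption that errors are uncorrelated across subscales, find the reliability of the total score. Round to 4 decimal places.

Var(C+S+A) = 3 + 2·[0.31 + 0.68 + 0.20] = 3 + 2.38 = 5.38.
Under uncorrelated errors the observed covariances equal the true-score covariances, so only the own-variance terms attenuate.
True-score variance = [0.79 + 0.58 + 0.76] + 2.38 = 2.13 + 2.38 = 4.51.
Reliability = 4.51 / 5.38 = 0.8383.

0.8383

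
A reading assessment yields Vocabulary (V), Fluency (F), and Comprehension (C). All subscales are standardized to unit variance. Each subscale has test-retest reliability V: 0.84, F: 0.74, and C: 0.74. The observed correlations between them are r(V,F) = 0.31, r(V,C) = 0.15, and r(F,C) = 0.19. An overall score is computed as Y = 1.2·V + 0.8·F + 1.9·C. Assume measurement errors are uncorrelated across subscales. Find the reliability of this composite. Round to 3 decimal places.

Var(Y) = 1.2² + 0.8² + 1.9² + 2·[0.96·0.31 + 2.28·0.15 + 1.52·0.19] = 5.69 + 1.8568 = 7.5468.
Under uncorrelated errors the observed covariances equal the true-score covariances, so only the own-variance terms attenuate.
True-score variance = [1.2²·0.84 + 0.8²·0.74 + 1.9²·0.74] + 1.8568 = 4.3546 + 1.8568 = 6.2114.
Reliability = 6.2114 / 7.5468 = 0.823.

0.823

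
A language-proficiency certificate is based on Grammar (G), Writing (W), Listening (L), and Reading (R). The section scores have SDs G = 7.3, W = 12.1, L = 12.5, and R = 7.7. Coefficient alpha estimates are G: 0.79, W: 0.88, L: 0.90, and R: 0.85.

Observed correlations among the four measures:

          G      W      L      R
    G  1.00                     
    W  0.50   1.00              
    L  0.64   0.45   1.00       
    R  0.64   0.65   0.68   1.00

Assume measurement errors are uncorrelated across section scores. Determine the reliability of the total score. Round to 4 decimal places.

0.9507

Var(G+W+L+R) = 7.3² + 12.1² + 12.5² + 7.7² + 2·[7.3·12.1·0.50 + 7.3·12.5·0.64 + 7.3·7.7·0.64 + 12.1·12.5·0.45 + 12.1·7.7·0.65 + 12.5·7.7·0.68] = 415.24 + 665.225 = 1080.46.
Because errors are independent across components, Cov(Tᵢ,Tⱼ) = Cov(Xᵢ,Xⱼ); the off-diagonal part of the true-score variance is the same as above.
True-score variance = [7.3²·0.79 + 12.1²·0.88 + 12.5²·0.90 + 7.7²·0.85] + 665.225 = 361.961 + 665.225 = 1027.19.
Reliability = 1027.19 / 1080.46 = 0.9507.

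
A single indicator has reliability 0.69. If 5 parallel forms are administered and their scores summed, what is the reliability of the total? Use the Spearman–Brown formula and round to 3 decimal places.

ρ_k = kρ / (1 + (k−1)ρ) = 5·0.69 / (1 + 4·0.69) = 3.450 / 3.760 = 0.918.

0.918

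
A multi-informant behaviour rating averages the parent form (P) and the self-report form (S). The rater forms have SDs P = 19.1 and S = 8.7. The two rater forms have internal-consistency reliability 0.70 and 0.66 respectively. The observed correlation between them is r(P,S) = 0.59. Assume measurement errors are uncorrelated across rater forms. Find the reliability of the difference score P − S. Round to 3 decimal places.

Var(P−S) = 19.1² + 8.7² − 2·19.1·8.7·0.59 = 440.5 − 196.081 = 244.419.
Under uncorrelated errors the observed covariances equal the true-score covariances, so only the own-variance terms attenuate.
True-score variance = [19.1²·0.70 + 8.7²·0.66] − 196.081 = 305.322 − 196.081 = 109.242.
Reliability = 109.242 / 244.419 = 0.447.

0.447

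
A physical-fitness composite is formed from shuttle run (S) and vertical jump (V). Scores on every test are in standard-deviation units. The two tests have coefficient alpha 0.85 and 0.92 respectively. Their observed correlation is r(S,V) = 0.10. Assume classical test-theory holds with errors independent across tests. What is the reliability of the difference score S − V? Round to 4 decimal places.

0.8722

Var(S−V) = 1 + 1 − 2·0.10 = 2 − 0.2 = 1.8.
Because errors are independent across components, Cov(Tᵢ,Tⱼ) = Cov(Xᵢ,Xⱼ); the off-diagonal part of the true-score variance is the same as above.
True-score variance = [0.85 + 0.92] − 0.2 = 1.77 − 0.2 = 1.57.
Reliability = 1.57 / 1.8 = 0.8722.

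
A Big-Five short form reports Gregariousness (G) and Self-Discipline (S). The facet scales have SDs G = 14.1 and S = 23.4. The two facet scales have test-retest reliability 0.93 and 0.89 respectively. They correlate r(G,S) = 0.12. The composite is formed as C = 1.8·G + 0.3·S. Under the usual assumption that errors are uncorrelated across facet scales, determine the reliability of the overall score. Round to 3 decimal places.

0.931

Var(C) = 1.8²·14.1² + 0.3²·23.4² + 2·[0.54·14.1·23.4·0.12] = 693.425 + 42.7602 = 736.185.
Because errors are independent across components, Cov(Tᵢ,Tⱼ) = Cov(Xᵢ,Xⱼ); the off-diagonal part of the true-score variance is the same as above.
True-score variance = [1.8²·14.1²·0.93 + 0.3²·23.4²·0.89] + 42.7602 = 642.914 + 42.7602 = 685.674.
Reliability = 685.674 / 736.185 = 0.931.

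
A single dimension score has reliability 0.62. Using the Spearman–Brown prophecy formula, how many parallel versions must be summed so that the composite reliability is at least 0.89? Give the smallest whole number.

k ≥ ρ*(1−ρ₁)/(ρ₁(1−ρ*)) = 0.89·0.38 / (0.62·0.11) = 4.959.
Smallest integer k = 5.

5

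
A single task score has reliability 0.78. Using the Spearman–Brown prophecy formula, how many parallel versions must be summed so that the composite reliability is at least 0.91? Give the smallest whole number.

3

k ≥ ρ*(1−ρ₁)/(ρ₁(1−ρ*)) = 0.91·0.22 / (0.78·0.09) = 2.852.
Smallest integer k = 3.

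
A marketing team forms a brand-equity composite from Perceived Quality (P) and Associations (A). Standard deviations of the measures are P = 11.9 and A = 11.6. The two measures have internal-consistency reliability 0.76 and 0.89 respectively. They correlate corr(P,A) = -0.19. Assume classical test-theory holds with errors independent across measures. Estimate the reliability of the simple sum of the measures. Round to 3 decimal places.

Var(P+A) = 11.9² + 11.6² + 2·[11.9·11.6·(-0.19)] = 276.17 − 52.4552 = 223.715.
With uncorrelated errors the cross-covariances are all true-score covariance, so they carry over unchanged; only the diagonal terms shrink to ρᵢσᵢ².
True-score variance = [11.9²·0.76 + 11.6²·0.89] − 52.4552 = 227.382 − 52.4552 = 174.927.
Reliability = 174.927 / 223.715 = 0.782.

0.782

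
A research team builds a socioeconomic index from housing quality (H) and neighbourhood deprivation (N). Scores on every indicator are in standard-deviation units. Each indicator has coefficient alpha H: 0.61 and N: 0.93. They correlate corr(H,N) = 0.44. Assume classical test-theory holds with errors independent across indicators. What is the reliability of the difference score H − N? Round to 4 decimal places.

Var(H−N) = 1 + 1 − 2·0.44 = 2 − 0.88 = 1.12.
Because errors are independent across components, Cov(Tᵢ,Tⱼ) = Cov(Xᵢ,Xⱼ); the off-diagonal part of the true-score variance is the same as above.
True-score variance = [0.61 + 0.93] − 0.88 = 1.54 − 0.88 = 0.66.
Reliability = 0.66 / 1.12 = 0.5893.

0.5893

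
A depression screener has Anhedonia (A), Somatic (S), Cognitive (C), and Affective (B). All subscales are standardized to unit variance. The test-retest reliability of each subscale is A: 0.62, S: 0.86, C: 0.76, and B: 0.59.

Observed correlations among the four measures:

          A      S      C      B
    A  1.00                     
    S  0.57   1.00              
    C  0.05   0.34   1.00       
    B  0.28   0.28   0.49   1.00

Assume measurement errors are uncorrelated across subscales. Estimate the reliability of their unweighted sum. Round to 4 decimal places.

Var(A+S+C+B) = 4 + 2·[0.57 + 0.05 + 0.28 + 0.34 + 0.28 + 0.49] = 4 + 4.02 = 8.02.
Because errors are independent across components, Cov(Tᵢ,Tⱼ) = Cov(Xᵢ,Xⱼ); the off-diagonal part of the true-score variance is the same as above.
True-score variance = [0.62 + 0.86 + 0.76 + 0.59] + 4.02 = 2.83 + 4.02 = 6.85.
Reliability = 6.85 / 8.02 = 0.8541.

0.8541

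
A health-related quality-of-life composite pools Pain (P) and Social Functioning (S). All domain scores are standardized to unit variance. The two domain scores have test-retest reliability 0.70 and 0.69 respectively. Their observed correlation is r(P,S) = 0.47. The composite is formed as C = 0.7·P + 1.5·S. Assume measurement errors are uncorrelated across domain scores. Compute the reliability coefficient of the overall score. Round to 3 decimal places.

Var(C) = 0.7² + 1.5² + 2·[1.05·0.47] = 2.74 + 0.987 = 3.727.
Because errors are independent across components, Cov(Tᵢ,Tⱼ) = Cov(Xᵢ,Xⱼ); the off-diagonal part of the true-score variance is the same as above.
True-score variance = [0.7²·0.70 + 1.5²·0.69] + 0.987 = 1.8955 + 0.987 = 2.8825.
Reliability = 2.8825 / 3.727 = 0.773.

0.773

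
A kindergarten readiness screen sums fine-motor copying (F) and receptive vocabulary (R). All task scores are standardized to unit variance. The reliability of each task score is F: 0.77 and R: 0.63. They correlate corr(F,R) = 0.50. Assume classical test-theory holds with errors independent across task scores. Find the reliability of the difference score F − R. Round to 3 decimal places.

Var(F−R) = 1 + 1 − 2·0.50 = 2 − 1 = 1.
With uncorrelated errors the cross-covariances are all true-score covariance, so they carry over unchanged; only the diagonal terms shrink to ρᵢσᵢ².
True-score variance = [0.77 + 0.63] − 1 = 1.4 − 1 = 0.4.
Reliability = 0.4 / 1 = 0.400.

0.400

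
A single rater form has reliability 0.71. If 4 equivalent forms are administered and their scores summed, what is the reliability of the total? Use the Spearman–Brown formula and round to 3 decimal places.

0.907

ρ_k = kρ / (1 + (k−1)ρ) = 4·0.71 / (1 + 3·0.71) = 2.840 / 3.130 = 0.907.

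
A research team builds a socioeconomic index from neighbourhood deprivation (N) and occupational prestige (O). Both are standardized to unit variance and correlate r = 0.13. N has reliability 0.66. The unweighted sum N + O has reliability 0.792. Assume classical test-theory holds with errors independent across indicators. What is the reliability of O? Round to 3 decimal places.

0.870

Var(N+O) = 2 + 2·0.13 = 2.260.
True-score variance = ρ_N + ρ_O + 2·0.13, so 0.792 = (0.66 + ρ_O + 0.26) / 2.260.
ρ_O = 0.792·2.260 − 0.66 − 0.26 = 0.870.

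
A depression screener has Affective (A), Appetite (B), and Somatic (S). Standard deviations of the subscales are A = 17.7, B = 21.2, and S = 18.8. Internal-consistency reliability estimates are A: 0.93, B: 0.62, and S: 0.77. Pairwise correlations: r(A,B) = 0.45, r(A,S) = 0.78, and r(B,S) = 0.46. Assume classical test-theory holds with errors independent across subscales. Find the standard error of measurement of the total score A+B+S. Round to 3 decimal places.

Var(total) = 1116.17 + 1223.5 = 2339.67.
True-score variance = 842.161 + 1223.5 = 2065.66, so reliability = 0.8829.
Error variance = 2339.67 − 2065.66 = 274.009; SEM = √274.009 = 16.553.

16.553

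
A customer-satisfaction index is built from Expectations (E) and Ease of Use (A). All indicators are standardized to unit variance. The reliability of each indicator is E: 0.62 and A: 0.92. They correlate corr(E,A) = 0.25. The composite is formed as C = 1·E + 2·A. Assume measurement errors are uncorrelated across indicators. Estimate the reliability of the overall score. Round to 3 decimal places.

Var(C) = 1 + 2² + 2·[2·0.25] = 5 + 1 = 6.
Under uncorrelated errors the observed covariances equal the true-score covariances, so only the own-variance terms attenuate.
True-score variance = [0.62 + 2²·0.92] + 1 = 4.3 + 1 = 5.3.
Reliability = 5.3 / 6 = 0.883.

0.883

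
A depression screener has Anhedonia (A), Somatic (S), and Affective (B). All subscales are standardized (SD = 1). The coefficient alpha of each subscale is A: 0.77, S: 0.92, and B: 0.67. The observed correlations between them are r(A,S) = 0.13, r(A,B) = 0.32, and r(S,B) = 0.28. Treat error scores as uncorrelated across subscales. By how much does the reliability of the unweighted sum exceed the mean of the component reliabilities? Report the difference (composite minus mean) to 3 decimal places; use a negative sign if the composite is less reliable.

0.070

Var(sum) = 3 + 1.46 = 4.46; true-score variance = 2.36 + 1.46 = 3.82; composite reliability = 0.8565.
Mean component reliability = 0.7867.
Difference = 0.8565 − 0.7867 = 0.070.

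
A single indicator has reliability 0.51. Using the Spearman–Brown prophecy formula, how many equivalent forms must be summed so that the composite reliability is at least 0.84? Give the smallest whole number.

6

k ≥ ρ*(1−ρ₁)/(ρ₁(1−ρ*)) = 0.84·0.49 / (0.51·0.16) = 5.044.
Smallest integer k = 6.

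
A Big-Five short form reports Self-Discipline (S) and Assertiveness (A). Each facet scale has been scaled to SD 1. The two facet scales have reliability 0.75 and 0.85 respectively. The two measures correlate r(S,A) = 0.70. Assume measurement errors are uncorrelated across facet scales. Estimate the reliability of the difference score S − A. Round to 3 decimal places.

Var(S−A) = 1 + 1 − 2·0.70 = 2 − 1.4 = 0.6.
Under uncorrelated errors the observed covariances equal the true-score covariances, so only the own-variance terms attenuate.
True-score variance = [0.75 + 0.85] − 1.4 = 1.6 − 1.4 = 0.2.
Reliability = 0.2 / 0.6 = 0.333.

0.333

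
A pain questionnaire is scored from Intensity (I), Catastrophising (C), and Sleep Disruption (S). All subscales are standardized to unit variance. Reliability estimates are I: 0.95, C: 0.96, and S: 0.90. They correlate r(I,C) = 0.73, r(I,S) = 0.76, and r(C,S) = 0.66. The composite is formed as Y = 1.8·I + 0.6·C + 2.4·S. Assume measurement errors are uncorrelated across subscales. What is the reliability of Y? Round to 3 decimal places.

Var(Y) = 1.8² + 0.6² + 2.4² + 2·[1.08·0.73 + 4.32·0.76 + 1.44·0.66] = 9.36 + 10.044 = 19.404.
With uncorrelated errors the cross-covariances are all true-score covariance, so they carry over unchanged; only the diagonal terms shrink to ρᵢσᵢ².
True-score variance = [1.8²·0.95 + 0.6²·0.96 + 2.4²·0.90] + 10.044 = 8.6076 + 10.044 = 18.6516.
Reliability = 18.6516 / 19.404 = 0.961.

0.961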